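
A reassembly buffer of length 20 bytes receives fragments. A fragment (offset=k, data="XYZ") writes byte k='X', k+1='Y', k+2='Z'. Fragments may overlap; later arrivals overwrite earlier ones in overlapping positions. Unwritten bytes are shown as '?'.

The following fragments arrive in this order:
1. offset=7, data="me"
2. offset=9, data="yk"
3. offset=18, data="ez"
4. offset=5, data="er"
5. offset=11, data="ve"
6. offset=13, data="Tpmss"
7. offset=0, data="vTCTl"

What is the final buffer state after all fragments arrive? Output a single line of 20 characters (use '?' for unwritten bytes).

Fragment 1: offset=7 data="me" -> buffer=???????me???????????
Fragment 2: offset=9 data="yk" -> buffer=???????meyk?????????
Fragment 3: offset=18 data="ez" -> buffer=???????meyk???????ez
Fragment 4: offset=5 data="er" -> buffer=?????ermeyk???????ez
Fragment 5: offset=11 data="ve" -> buffer=?????ermeykve?????ez
Fragment 6: offset=13 data="Tpmss" -> buffer=?????ermeykveTpmssez
Fragment 7: offset=0 data="vTCTl" -> buffer=vTCTlermeykveTpmssez

Answer: vTCTlermeykveTpmssez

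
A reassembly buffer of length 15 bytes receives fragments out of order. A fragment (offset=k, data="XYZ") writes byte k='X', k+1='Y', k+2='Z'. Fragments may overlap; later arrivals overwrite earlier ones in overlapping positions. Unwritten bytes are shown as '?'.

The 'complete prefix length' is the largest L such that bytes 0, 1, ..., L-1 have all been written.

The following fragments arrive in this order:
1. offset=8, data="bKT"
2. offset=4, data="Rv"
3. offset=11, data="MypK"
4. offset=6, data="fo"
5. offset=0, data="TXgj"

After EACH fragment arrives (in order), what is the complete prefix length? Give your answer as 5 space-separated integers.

Fragment 1: offset=8 data="bKT" -> buffer=????????bKT???? -> prefix_len=0
Fragment 2: offset=4 data="Rv" -> buffer=????Rv??bKT???? -> prefix_len=0
Fragment 3: offset=11 data="MypK" -> buffer=????Rv??bKTMypK -> prefix_len=0
Fragment 4: offset=6 data="fo" -> buffer=????RvfobKTMypK -> prefix_len=0
Fragment 5: offset=0 data="TXgj" -> buffer=TXgjRvfobKTMypK -> prefix_len=15

Answer: 0 0 0 0 15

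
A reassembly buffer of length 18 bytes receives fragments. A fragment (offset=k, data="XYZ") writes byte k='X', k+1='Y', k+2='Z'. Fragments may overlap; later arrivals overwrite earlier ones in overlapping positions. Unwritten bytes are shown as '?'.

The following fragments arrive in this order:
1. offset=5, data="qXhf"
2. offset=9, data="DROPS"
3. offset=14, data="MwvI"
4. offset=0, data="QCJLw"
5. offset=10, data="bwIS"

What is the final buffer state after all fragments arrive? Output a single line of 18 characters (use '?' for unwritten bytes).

Answer: QCJLwqXhfDbwISMwvI

Derivation:
Fragment 1: offset=5 data="qXhf" -> buffer=?????qXhf?????????
Fragment 2: offset=9 data="DROPS" -> buffer=?????qXhfDROPS????
Fragment 3: offset=14 data="MwvI" -> buffer=?????qXhfDROPSMwvI
Fragment 4: offset=0 data="QCJLw" -> buffer=QCJLwqXhfDROPSMwvI
Fragment 5: offset=10 data="bwIS" -> buffer=QCJLwqXhfDbwISMwvI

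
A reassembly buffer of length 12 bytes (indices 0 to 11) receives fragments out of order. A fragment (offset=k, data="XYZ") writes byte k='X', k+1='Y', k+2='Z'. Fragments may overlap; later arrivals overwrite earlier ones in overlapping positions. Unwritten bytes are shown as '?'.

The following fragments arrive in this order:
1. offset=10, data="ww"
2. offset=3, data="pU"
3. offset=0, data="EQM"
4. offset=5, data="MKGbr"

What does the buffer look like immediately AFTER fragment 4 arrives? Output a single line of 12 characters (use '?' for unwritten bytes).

Answer: EQMpUMKGbrww

Derivation:
Fragment 1: offset=10 data="ww" -> buffer=??????????ww
Fragment 2: offset=3 data="pU" -> buffer=???pU?????ww
Fragment 3: offset=0 data="EQM" -> buffer=EQMpU?????ww
Fragment 4: offset=5 data="MKGbr" -> buffer=EQMpUMKGbrww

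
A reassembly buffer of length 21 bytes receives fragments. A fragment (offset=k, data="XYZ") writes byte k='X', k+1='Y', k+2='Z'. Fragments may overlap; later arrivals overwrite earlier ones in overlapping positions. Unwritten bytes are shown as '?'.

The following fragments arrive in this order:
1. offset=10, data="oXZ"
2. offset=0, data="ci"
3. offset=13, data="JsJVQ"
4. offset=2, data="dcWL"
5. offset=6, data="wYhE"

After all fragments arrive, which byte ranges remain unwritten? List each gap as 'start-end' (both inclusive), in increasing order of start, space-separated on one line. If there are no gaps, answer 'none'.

Answer: 18-20

Derivation:
Fragment 1: offset=10 len=3
Fragment 2: offset=0 len=2
Fragment 3: offset=13 len=5
Fragment 4: offset=2 len=4
Fragment 5: offset=6 len=4
Gaps: 18-20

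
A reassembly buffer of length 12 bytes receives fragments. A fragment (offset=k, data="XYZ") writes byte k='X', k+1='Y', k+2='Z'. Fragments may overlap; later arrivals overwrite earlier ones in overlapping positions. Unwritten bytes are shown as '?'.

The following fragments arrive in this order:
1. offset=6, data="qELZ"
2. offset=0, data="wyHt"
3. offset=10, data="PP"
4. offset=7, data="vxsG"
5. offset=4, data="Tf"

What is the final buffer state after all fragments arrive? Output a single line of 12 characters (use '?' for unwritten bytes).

Answer: wyHtTfqvxsGP

Derivation:
Fragment 1: offset=6 data="qELZ" -> buffer=??????qELZ??
Fragment 2: offset=0 data="wyHt" -> buffer=wyHt??qELZ??
Fragment 3: offset=10 data="PP" -> buffer=wyHt??qELZPP
Fragment 4: offset=7 data="vxsG" -> buffer=wyHt??qvxsGP
Fragment 5: offset=4 data="Tf" -> buffer=wyHtTfqvxsGP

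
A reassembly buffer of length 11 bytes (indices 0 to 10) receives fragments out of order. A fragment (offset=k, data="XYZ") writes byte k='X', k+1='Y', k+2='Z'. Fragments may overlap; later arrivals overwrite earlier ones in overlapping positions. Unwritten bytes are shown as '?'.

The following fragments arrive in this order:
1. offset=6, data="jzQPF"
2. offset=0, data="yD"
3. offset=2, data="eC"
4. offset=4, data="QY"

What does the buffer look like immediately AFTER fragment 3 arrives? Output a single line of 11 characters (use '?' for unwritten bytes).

Answer: yDeC??jzQPF

Derivation:
Fragment 1: offset=6 data="jzQPF" -> buffer=??????jzQPF
Fragment 2: offset=0 data="yD" -> buffer=yD????jzQPF
Fragment 3: offset=2 data="eC" -> buffer=yDeC??jzQPF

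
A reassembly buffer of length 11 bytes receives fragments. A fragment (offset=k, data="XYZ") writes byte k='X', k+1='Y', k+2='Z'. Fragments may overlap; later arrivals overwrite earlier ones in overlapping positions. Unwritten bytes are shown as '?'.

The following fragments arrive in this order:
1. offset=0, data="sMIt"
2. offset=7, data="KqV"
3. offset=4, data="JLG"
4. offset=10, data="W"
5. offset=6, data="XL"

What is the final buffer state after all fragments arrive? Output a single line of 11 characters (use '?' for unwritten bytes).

Answer: sMItJLXLqVW

Derivation:
Fragment 1: offset=0 data="sMIt" -> buffer=sMIt???????
Fragment 2: offset=7 data="KqV" -> buffer=sMIt???KqV?
Fragment 3: offset=4 data="JLG" -> buffer=sMItJLGKqV?
Fragment 4: offset=10 data="W" -> buffer=sMItJLGKqVW
Fragment 5: offset=6 data="XL" -> buffer=sMItJLXLqVW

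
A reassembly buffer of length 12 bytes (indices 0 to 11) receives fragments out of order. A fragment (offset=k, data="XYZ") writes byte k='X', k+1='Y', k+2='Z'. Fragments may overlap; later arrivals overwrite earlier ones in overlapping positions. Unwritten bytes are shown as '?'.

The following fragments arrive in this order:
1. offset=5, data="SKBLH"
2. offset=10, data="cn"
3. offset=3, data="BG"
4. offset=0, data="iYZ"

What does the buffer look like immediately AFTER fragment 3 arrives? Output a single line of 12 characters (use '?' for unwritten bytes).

Fragment 1: offset=5 data="SKBLH" -> buffer=?????SKBLH??
Fragment 2: offset=10 data="cn" -> buffer=?????SKBLHcn
Fragment 3: offset=3 data="BG" -> buffer=???BGSKBLHcn

Answer: ???BGSKBLHcn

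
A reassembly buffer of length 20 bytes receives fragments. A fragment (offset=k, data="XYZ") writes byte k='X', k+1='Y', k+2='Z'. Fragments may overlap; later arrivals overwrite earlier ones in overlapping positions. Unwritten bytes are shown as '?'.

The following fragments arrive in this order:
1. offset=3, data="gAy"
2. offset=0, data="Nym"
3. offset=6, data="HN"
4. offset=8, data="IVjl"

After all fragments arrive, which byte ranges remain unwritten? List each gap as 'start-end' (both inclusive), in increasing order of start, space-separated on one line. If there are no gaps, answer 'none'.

Answer: 12-19

Derivation:
Fragment 1: offset=3 len=3
Fragment 2: offset=0 len=3
Fragment 3: offset=6 len=2
Fragment 4: offset=8 len=4
Gaps: 12-19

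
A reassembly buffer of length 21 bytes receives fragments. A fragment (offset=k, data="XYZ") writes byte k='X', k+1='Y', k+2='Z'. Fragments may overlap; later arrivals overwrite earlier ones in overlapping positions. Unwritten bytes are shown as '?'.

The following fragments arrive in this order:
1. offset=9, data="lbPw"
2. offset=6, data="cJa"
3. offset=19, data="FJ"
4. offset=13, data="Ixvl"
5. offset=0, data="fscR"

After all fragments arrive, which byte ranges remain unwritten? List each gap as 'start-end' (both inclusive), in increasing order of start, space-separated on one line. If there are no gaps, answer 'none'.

Answer: 4-5 17-18

Derivation:
Fragment 1: offset=9 len=4
Fragment 2: offset=6 len=3
Fragment 3: offset=19 len=2
Fragment 4: offset=13 len=4
Fragment 5: offset=0 len=4
Gaps: 4-5 17-18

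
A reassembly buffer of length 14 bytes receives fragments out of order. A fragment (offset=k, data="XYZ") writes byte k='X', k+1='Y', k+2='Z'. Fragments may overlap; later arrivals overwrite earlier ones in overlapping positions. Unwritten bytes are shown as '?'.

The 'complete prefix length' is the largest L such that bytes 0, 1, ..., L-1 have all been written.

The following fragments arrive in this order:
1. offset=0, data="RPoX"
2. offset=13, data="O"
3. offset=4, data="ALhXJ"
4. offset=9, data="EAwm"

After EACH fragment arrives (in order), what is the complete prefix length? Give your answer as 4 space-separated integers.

Answer: 4 4 9 14

Derivation:
Fragment 1: offset=0 data="RPoX" -> buffer=RPoX?????????? -> prefix_len=4
Fragment 2: offset=13 data="O" -> buffer=RPoX?????????O -> prefix_len=4
Fragment 3: offset=4 data="ALhXJ" -> buffer=RPoXALhXJ????O -> prefix_len=9
Fragment 4: offset=9 data="EAwm" -> buffer=RPoXALhXJEAwmO -> prefix_len=14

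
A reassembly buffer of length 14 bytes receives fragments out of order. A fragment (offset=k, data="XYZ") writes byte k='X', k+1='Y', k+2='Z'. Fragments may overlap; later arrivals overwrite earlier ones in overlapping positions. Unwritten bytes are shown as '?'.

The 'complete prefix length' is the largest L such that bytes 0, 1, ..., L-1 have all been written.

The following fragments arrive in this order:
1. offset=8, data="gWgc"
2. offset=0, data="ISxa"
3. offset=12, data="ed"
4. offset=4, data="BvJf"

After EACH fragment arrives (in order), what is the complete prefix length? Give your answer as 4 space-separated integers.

Answer: 0 4 4 14

Derivation:
Fragment 1: offset=8 data="gWgc" -> buffer=????????gWgc?? -> prefix_len=0
Fragment 2: offset=0 data="ISxa" -> buffer=ISxa????gWgc?? -> prefix_len=4
Fragment 3: offset=12 data="ed" -> buffer=ISxa????gWgced -> prefix_len=4
Fragment 4: offset=4 data="BvJf" -> buffer=ISxaBvJfgWgced -> prefix_len=14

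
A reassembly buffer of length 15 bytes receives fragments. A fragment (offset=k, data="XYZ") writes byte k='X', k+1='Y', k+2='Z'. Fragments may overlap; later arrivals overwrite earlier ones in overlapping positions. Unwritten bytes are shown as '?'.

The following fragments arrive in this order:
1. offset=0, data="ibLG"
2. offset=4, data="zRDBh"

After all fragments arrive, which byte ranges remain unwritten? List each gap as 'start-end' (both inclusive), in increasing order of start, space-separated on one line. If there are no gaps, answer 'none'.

Fragment 1: offset=0 len=4
Fragment 2: offset=4 len=5
Gaps: 9-14

Answer: 9-14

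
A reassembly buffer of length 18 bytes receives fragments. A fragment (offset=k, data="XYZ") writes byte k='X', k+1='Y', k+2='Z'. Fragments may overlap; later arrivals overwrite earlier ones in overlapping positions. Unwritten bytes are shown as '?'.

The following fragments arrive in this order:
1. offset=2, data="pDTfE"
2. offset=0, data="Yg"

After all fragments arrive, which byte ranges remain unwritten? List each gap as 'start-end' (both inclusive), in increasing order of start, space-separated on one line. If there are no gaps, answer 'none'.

Answer: 7-17

Derivation:
Fragment 1: offset=2 len=5
Fragment 2: offset=0 len=2
Gaps: 7-17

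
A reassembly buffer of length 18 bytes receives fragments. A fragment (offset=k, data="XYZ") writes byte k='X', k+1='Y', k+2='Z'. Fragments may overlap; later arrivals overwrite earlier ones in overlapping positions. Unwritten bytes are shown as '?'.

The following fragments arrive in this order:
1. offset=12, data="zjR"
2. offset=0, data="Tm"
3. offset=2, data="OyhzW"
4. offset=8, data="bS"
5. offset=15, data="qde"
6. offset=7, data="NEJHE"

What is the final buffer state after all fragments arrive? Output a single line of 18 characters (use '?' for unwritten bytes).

Answer: TmOyhzWNEJHEzjRqde

Derivation:
Fragment 1: offset=12 data="zjR" -> buffer=????????????zjR???
Fragment 2: offset=0 data="Tm" -> buffer=Tm??????????zjR???
Fragment 3: offset=2 data="OyhzW" -> buffer=TmOyhzW?????zjR???
Fragment 4: offset=8 data="bS" -> buffer=TmOyhzW?bS??zjR???
Fragment 5: offset=15 data="qde" -> buffer=TmOyhzW?bS??zjRqde
Fragment 6: offset=7 data="NEJHE" -> buffer=TmOyhzWNEJHEzjRqde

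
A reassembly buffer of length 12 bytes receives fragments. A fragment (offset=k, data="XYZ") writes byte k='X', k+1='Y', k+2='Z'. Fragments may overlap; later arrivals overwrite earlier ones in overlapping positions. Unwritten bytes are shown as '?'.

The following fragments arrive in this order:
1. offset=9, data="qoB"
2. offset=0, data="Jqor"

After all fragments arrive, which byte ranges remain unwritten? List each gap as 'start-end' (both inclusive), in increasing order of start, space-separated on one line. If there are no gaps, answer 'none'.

Fragment 1: offset=9 len=3
Fragment 2: offset=0 len=4
Gaps: 4-8

Answer: 4-8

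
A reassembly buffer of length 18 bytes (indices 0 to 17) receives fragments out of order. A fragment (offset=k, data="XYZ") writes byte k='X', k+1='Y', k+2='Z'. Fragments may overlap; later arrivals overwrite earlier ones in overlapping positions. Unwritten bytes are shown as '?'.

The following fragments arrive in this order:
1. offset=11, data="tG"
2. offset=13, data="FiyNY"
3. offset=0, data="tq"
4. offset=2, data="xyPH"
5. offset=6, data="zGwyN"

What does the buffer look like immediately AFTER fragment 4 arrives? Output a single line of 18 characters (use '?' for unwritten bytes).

Fragment 1: offset=11 data="tG" -> buffer=???????????tG?????
Fragment 2: offset=13 data="FiyNY" -> buffer=???????????tGFiyNY
Fragment 3: offset=0 data="tq" -> buffer=tq?????????tGFiyNY
Fragment 4: offset=2 data="xyPH" -> buffer=tqxyPH?????tGFiyNY

Answer: tqxyPH?????tGFiyNY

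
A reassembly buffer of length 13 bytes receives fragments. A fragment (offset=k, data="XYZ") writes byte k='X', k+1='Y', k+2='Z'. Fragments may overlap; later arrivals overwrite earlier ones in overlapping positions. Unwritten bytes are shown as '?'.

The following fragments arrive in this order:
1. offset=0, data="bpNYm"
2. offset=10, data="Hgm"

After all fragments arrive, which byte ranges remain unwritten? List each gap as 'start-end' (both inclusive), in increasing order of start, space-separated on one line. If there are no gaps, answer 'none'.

Answer: 5-9

Derivation:
Fragment 1: offset=0 len=5
Fragment 2: offset=10 len=3
Gaps: 5-9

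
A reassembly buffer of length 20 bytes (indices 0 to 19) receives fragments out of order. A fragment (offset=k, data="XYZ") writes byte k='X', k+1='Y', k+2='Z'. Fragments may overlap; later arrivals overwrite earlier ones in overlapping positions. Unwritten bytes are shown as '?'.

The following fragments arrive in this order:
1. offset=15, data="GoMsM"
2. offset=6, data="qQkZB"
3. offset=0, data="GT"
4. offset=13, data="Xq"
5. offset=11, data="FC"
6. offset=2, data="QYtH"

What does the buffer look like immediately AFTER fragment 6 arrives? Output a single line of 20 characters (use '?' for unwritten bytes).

Answer: GTQYtHqQkZBFCXqGoMsM

Derivation:
Fragment 1: offset=15 data="GoMsM" -> buffer=???????????????GoMsM
Fragment 2: offset=6 data="qQkZB" -> buffer=??????qQkZB????GoMsM
Fragment 3: offset=0 data="GT" -> buffer=GT????qQkZB????GoMsM
Fragment 4: offset=13 data="Xq" -> buffer=GT????qQkZB??XqGoMsM
Fragment 5: offset=11 data="FC" -> buffer=GT????qQkZBFCXqGoMsM
Fragment 6: offset=2 data="QYtH" -> buffer=GTQYtHqQkZBFCXqGoMsM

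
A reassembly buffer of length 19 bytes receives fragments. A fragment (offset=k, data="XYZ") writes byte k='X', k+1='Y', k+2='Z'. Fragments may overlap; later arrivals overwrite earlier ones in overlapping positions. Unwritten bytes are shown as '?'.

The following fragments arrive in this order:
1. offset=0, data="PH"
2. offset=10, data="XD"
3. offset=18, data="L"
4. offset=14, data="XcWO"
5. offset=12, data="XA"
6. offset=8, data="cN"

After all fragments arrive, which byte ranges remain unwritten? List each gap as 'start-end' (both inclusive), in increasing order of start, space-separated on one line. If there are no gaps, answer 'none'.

Answer: 2-7

Derivation:
Fragment 1: offset=0 len=2
Fragment 2: offset=10 len=2
Fragment 3: offset=18 len=1
Fragment 4: offset=14 len=4
Fragment 5: offset=12 len=2
Fragment 6: offset=8 len=2
Gaps: 2-7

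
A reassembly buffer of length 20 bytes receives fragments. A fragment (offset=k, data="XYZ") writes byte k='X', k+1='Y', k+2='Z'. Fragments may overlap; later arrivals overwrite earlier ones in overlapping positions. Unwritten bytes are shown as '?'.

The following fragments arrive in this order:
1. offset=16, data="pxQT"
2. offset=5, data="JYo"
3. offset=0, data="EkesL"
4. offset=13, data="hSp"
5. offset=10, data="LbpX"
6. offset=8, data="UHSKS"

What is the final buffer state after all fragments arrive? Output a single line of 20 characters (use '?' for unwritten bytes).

Fragment 1: offset=16 data="pxQT" -> buffer=????????????????pxQT
Fragment 2: offset=5 data="JYo" -> buffer=?????JYo????????pxQT
Fragment 3: offset=0 data="EkesL" -> buffer=EkesLJYo????????pxQT
Fragment 4: offset=13 data="hSp" -> buffer=EkesLJYo?????hSppxQT
Fragment 5: offset=10 data="LbpX" -> buffer=EkesLJYo??LbpXSppxQT
Fragment 6: offset=8 data="UHSKS" -> buffer=EkesLJYoUHSKSXSppxQT

Answer: EkesLJYoUHSKSXSppxQT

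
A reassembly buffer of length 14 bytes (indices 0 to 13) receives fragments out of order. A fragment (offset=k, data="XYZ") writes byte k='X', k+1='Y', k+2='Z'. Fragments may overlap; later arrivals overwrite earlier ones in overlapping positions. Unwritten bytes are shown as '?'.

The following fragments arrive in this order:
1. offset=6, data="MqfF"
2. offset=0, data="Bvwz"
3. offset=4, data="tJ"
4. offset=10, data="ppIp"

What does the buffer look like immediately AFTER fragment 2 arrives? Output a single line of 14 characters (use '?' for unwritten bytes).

Answer: Bvwz??MqfF????

Derivation:
Fragment 1: offset=6 data="MqfF" -> buffer=??????MqfF????
Fragment 2: offset=0 data="Bvwz" -> buffer=Bvwz??MqfF????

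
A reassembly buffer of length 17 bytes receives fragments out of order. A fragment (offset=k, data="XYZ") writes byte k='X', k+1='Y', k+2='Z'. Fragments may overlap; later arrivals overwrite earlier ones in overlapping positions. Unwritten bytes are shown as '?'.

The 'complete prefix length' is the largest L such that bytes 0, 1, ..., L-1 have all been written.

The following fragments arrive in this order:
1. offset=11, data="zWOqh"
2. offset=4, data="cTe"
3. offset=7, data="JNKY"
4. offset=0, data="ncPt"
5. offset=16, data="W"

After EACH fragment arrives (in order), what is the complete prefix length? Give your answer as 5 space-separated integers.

Fragment 1: offset=11 data="zWOqh" -> buffer=???????????zWOqh? -> prefix_len=0
Fragment 2: offset=4 data="cTe" -> buffer=????cTe????zWOqh? -> prefix_len=0
Fragment 3: offset=7 data="JNKY" -> buffer=????cTeJNKYzWOqh? -> prefix_len=0
Fragment 4: offset=0 data="ncPt" -> buffer=ncPtcTeJNKYzWOqh? -> prefix_len=16
Fragment 5: offset=16 data="W" -> buffer=ncPtcTeJNKYzWOqhW -> prefix_len=17

Answer: 0 0 0 16 17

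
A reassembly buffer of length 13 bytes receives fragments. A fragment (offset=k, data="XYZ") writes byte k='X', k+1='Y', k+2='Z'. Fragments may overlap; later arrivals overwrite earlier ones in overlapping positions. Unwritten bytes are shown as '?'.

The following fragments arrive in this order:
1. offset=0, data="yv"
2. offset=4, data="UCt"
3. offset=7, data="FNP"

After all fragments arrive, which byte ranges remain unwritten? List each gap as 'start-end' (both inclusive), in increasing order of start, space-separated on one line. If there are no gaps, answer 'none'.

Fragment 1: offset=0 len=2
Fragment 2: offset=4 len=3
Fragment 3: offset=7 len=3
Gaps: 2-3 10-12

Answer: 2-3 10-12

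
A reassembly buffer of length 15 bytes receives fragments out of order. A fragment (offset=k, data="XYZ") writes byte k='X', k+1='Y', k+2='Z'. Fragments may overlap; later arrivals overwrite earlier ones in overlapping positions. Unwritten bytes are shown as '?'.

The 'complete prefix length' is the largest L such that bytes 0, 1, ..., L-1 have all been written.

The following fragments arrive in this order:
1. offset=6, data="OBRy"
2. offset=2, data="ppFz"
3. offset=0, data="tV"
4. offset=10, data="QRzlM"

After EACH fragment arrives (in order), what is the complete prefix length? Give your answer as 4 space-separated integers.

Fragment 1: offset=6 data="OBRy" -> buffer=??????OBRy????? -> prefix_len=0
Fragment 2: offset=2 data="ppFz" -> buffer=??ppFzOBRy????? -> prefix_len=0
Fragment 3: offset=0 data="tV" -> buffer=tVppFzOBRy????? -> prefix_len=10
Fragment 4: offset=10 data="QRzlM" -> buffer=tVppFzOBRyQRzlM -> prefix_len=15

Answer: 0 0 10 15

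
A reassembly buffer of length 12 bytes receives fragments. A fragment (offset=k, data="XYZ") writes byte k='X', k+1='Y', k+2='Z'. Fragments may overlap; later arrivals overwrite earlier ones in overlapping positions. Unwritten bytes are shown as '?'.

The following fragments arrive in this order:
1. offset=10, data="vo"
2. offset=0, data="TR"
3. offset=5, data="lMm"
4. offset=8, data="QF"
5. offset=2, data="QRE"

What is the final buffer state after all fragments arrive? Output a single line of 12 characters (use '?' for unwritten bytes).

Answer: TRQRElMmQFvo

Derivation:
Fragment 1: offset=10 data="vo" -> buffer=??????????vo
Fragment 2: offset=0 data="TR" -> buffer=TR????????vo
Fragment 3: offset=5 data="lMm" -> buffer=TR???lMm??vo
Fragment 4: offset=8 data="QF" -> buffer=TR???lMmQFvo
Fragment 5: offset=2 data="QRE" -> buffer=TRQRElMmQFvo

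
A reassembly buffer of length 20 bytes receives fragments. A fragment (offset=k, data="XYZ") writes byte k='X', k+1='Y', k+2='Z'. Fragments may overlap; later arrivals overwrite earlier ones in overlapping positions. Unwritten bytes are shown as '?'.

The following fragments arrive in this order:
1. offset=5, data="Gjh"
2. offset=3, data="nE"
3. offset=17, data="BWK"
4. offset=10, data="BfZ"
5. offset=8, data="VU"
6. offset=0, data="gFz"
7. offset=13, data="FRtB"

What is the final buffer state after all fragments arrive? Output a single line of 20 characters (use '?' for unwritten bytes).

Fragment 1: offset=5 data="Gjh" -> buffer=?????Gjh????????????
Fragment 2: offset=3 data="nE" -> buffer=???nEGjh????????????
Fragment 3: offset=17 data="BWK" -> buffer=???nEGjh?????????BWK
Fragment 4: offset=10 data="BfZ" -> buffer=???nEGjh??BfZ????BWK
Fragment 5: offset=8 data="VU" -> buffer=???nEGjhVUBfZ????BWK
Fragment 6: offset=0 data="gFz" -> buffer=gFznEGjhVUBfZ????BWK
Fragment 7: offset=13 data="FRtB" -> buffer=gFznEGjhVUBfZFRtBBWK

Answer: gFznEGjhVUBfZFRtBBWK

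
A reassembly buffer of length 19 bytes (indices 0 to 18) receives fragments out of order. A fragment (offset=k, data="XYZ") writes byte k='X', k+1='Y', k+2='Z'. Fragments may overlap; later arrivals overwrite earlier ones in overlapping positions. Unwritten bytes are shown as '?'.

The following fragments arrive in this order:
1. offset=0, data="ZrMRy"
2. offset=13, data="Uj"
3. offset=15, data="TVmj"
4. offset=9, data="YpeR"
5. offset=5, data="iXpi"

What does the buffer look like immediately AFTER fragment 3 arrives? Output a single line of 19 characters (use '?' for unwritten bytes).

Fragment 1: offset=0 data="ZrMRy" -> buffer=ZrMRy??????????????
Fragment 2: offset=13 data="Uj" -> buffer=ZrMRy????????Uj????
Fragment 3: offset=15 data="TVmj" -> buffer=ZrMRy????????UjTVmj

Answer: ZrMRy????????UjTVmj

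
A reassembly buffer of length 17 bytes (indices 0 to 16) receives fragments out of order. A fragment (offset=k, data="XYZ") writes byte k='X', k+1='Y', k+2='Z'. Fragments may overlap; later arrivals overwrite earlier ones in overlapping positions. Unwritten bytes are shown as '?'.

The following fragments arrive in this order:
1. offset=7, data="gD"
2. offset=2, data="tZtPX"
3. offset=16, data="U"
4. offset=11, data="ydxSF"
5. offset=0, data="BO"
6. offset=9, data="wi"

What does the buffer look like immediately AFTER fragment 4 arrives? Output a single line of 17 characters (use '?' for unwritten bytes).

Fragment 1: offset=7 data="gD" -> buffer=???????gD????????
Fragment 2: offset=2 data="tZtPX" -> buffer=??tZtPXgD????????
Fragment 3: offset=16 data="U" -> buffer=??tZtPXgD???????U
Fragment 4: offset=11 data="ydxSF" -> buffer=??tZtPXgD??ydxSFU

Answer: ??tZtPXgD??ydxSFU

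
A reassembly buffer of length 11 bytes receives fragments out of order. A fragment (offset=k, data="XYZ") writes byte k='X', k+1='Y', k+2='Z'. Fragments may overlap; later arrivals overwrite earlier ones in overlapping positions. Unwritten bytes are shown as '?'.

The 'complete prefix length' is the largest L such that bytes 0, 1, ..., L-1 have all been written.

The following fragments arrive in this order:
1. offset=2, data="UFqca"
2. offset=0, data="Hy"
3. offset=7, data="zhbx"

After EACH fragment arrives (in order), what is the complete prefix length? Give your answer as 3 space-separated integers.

Fragment 1: offset=2 data="UFqca" -> buffer=??UFqca???? -> prefix_len=0
Fragment 2: offset=0 data="Hy" -> buffer=HyUFqca???? -> prefix_len=7
Fragment 3: offset=7 data="zhbx" -> buffer=HyUFqcazhbx -> prefix_len=11

Answer: 0 7 11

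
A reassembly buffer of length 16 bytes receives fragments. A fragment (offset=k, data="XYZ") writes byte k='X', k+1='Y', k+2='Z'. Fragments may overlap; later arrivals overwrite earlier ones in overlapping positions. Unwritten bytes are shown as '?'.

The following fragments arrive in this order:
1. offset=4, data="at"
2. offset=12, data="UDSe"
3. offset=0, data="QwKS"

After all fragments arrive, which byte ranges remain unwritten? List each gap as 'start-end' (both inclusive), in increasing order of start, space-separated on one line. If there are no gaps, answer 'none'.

Fragment 1: offset=4 len=2
Fragment 2: offset=12 len=4
Fragment 3: offset=0 len=4
Gaps: 6-11

Answer: 6-11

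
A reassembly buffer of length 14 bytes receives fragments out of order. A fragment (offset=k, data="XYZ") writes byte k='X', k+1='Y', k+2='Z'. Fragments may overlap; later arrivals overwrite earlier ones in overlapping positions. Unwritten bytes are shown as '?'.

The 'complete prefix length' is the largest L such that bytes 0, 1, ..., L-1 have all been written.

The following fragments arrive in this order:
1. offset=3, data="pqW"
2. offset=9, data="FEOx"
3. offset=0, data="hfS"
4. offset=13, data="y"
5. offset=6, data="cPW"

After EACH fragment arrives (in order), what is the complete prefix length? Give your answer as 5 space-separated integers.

Fragment 1: offset=3 data="pqW" -> buffer=???pqW???????? -> prefix_len=0
Fragment 2: offset=9 data="FEOx" -> buffer=???pqW???FEOx? -> prefix_len=0
Fragment 3: offset=0 data="hfS" -> buffer=hfSpqW???FEOx? -> prefix_len=6
Fragment 4: offset=13 data="y" -> buffer=hfSpqW???FEOxy -> prefix_len=6
Fragment 5: offset=6 data="cPW" -> buffer=hfSpqWcPWFEOxy -> prefix_len=14

Answer: 0 0 6 6 14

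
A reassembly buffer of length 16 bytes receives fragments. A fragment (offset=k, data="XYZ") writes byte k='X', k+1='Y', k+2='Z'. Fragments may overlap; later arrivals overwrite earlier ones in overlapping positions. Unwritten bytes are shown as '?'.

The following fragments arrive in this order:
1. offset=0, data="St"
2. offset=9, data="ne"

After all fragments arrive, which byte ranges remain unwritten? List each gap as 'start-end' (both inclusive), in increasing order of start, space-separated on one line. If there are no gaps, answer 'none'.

Fragment 1: offset=0 len=2
Fragment 2: offset=9 len=2
Gaps: 2-8 11-15

Answer: 2-8 11-15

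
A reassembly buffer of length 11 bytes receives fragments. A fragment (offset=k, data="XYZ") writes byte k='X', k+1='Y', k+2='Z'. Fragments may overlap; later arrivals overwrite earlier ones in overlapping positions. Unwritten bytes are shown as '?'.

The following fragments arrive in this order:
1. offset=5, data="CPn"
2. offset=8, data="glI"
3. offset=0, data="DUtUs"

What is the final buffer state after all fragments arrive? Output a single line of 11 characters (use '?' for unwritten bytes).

Answer: DUtUsCPnglI

Derivation:
Fragment 1: offset=5 data="CPn" -> buffer=?????CPn???
Fragment 2: offset=8 data="glI" -> buffer=?????CPnglI
Fragment 3: offset=0 data="DUtUs" -> buffer=DUtUsCPnglI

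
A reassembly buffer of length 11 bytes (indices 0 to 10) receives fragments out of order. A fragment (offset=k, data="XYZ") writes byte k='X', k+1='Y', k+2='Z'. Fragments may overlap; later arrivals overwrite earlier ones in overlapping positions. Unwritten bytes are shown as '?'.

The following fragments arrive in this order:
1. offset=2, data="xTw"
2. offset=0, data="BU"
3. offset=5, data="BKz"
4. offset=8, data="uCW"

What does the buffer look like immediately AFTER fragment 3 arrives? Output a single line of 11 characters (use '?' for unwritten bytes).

Fragment 1: offset=2 data="xTw" -> buffer=??xTw??????
Fragment 2: offset=0 data="BU" -> buffer=BUxTw??????
Fragment 3: offset=5 data="BKz" -> buffer=BUxTwBKz???

Answer: BUxTwBKz???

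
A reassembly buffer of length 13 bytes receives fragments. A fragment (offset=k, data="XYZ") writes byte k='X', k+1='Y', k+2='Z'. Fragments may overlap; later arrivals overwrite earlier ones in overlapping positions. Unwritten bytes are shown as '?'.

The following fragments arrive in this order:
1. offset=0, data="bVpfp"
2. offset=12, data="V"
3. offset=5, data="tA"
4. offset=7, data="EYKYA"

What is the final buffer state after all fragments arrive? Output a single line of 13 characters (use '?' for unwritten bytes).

Fragment 1: offset=0 data="bVpfp" -> buffer=bVpfp????????
Fragment 2: offset=12 data="V" -> buffer=bVpfp???????V
Fragment 3: offset=5 data="tA" -> buffer=bVpfptA?????V
Fragment 4: offset=7 data="EYKYA" -> buffer=bVpfptAEYKYAV

Answer: bVpfptAEYKYAV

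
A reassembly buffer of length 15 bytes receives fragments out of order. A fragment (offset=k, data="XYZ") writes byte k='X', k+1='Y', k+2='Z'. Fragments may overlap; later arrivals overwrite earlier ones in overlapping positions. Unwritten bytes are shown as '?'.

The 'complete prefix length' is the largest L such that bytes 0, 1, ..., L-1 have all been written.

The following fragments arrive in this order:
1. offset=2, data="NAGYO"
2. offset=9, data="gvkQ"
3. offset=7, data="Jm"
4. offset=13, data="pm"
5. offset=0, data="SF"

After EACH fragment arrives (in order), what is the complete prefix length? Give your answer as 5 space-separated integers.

Answer: 0 0 0 0 15

Derivation:
Fragment 1: offset=2 data="NAGYO" -> buffer=??NAGYO???????? -> prefix_len=0
Fragment 2: offset=9 data="gvkQ" -> buffer=??NAGYO??gvkQ?? -> prefix_len=0
Fragment 3: offset=7 data="Jm" -> buffer=??NAGYOJmgvkQ?? -> prefix_len=0
Fragment 4: offset=13 data="pm" -> buffer=??NAGYOJmgvkQpm -> prefix_len=0
Fragment 5: offset=0 data="SF" -> buffer=SFNAGYOJmgvkQpm -> prefix_len=15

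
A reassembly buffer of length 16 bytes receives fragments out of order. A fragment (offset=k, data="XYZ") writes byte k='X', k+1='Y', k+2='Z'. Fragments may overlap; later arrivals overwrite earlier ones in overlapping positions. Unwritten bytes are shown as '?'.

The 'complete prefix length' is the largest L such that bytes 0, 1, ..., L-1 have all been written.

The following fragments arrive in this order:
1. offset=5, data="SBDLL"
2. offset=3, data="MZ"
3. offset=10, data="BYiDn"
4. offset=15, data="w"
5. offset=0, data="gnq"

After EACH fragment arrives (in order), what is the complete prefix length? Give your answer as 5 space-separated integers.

Fragment 1: offset=5 data="SBDLL" -> buffer=?????SBDLL?????? -> prefix_len=0
Fragment 2: offset=3 data="MZ" -> buffer=???MZSBDLL?????? -> prefix_len=0
Fragment 3: offset=10 data="BYiDn" -> buffer=???MZSBDLLBYiDn? -> prefix_len=0
Fragment 4: offset=15 data="w" -> buffer=???MZSBDLLBYiDnw -> prefix_len=0
Fragment 5: offset=0 data="gnq" -> buffer=gnqMZSBDLLBYiDnw -> prefix_len=16

Answer: 0 0 0 0 16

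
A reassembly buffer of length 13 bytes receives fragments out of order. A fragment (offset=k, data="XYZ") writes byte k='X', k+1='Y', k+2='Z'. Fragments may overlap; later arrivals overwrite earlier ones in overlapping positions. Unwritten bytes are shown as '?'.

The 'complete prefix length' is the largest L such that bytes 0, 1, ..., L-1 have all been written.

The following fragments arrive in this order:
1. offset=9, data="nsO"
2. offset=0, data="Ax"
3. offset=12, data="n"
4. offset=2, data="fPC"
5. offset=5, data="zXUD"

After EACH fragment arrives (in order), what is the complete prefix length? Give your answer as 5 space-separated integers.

Fragment 1: offset=9 data="nsO" -> buffer=?????????nsO? -> prefix_len=0
Fragment 2: offset=0 data="Ax" -> buffer=Ax???????nsO? -> prefix_len=2
Fragment 3: offset=12 data="n" -> buffer=Ax???????nsOn -> prefix_len=2
Fragment 4: offset=2 data="fPC" -> buffer=AxfPC????nsOn -> prefix_len=5
Fragment 5: offset=5 data="zXUD" -> buffer=AxfPCzXUDnsOn -> prefix_len=13

Answer: 0 2 2 5 13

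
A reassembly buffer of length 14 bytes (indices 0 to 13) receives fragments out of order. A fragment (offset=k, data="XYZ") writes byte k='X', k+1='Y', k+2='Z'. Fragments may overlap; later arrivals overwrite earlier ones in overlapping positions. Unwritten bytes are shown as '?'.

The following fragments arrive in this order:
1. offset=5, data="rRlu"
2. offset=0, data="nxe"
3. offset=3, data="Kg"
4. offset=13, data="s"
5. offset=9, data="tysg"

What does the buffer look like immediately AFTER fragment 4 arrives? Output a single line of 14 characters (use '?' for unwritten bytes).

Answer: nxeKgrRlu????s

Derivation:
Fragment 1: offset=5 data="rRlu" -> buffer=?????rRlu?????
Fragment 2: offset=0 data="nxe" -> buffer=nxe??rRlu?????
Fragment 3: offset=3 data="Kg" -> buffer=nxeKgrRlu?????
Fragment 4: offset=13 data="s" -> buffer=nxeKgrRlu????s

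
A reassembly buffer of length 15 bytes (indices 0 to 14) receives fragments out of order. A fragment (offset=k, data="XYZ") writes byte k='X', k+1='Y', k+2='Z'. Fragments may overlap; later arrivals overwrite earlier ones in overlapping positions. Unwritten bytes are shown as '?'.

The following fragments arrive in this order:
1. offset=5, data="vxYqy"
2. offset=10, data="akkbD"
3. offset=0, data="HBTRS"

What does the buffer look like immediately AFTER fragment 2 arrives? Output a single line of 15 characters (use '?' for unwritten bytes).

Answer: ?????vxYqyakkbD

Derivation:
Fragment 1: offset=5 data="vxYqy" -> buffer=?????vxYqy?????
Fragment 2: offset=10 data="akkbD" -> buffer=?????vxYqyakkbD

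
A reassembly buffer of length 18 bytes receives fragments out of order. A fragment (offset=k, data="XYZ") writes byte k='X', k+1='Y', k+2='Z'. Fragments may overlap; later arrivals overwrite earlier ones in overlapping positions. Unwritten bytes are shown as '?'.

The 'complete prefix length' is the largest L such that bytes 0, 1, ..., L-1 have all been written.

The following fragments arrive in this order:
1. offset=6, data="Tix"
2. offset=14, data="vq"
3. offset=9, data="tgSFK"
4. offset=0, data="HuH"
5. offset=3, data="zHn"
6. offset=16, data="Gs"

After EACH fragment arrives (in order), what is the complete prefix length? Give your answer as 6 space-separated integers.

Fragment 1: offset=6 data="Tix" -> buffer=??????Tix????????? -> prefix_len=0
Fragment 2: offset=14 data="vq" -> buffer=??????Tix?????vq?? -> prefix_len=0
Fragment 3: offset=9 data="tgSFK" -> buffer=??????TixtgSFKvq?? -> prefix_len=0
Fragment 4: offset=0 data="HuH" -> buffer=HuH???TixtgSFKvq?? -> prefix_len=3
Fragment 5: offset=3 data="zHn" -> buffer=HuHzHnTixtgSFKvq?? -> prefix_len=16
Fragment 6: offset=16 data="Gs" -> buffer=HuHzHnTixtgSFKvqGs -> prefix_len=18

Answer: 0 0 0 3 16 18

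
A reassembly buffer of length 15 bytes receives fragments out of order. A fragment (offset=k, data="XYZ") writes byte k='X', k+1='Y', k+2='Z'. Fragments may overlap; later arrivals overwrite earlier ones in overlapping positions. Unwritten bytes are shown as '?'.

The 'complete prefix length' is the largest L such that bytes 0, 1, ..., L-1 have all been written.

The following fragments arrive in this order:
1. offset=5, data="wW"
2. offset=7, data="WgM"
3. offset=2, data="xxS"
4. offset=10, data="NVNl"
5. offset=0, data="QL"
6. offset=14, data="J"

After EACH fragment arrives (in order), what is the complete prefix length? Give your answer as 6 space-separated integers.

Fragment 1: offset=5 data="wW" -> buffer=?????wW???????? -> prefix_len=0
Fragment 2: offset=7 data="WgM" -> buffer=?????wWWgM????? -> prefix_len=0
Fragment 3: offset=2 data="xxS" -> buffer=??xxSwWWgM????? -> prefix_len=0
Fragment 4: offset=10 data="NVNl" -> buffer=??xxSwWWgMNVNl? -> prefix_len=0
Fragment 5: offset=0 data="QL" -> buffer=QLxxSwWWgMNVNl? -> prefix_len=14
Fragment 6: offset=14 data="J" -> buffer=QLxxSwWWgMNVNlJ -> prefix_len=15

Answer: 0 0 0 0 14 15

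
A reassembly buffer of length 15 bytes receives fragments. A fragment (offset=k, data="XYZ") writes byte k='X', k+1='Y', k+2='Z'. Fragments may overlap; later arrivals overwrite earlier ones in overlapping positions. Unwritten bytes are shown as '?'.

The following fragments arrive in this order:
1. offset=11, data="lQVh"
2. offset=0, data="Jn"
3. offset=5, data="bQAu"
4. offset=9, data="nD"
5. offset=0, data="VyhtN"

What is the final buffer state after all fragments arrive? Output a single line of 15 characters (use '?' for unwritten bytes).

Answer: VyhtNbQAunDlQVh

Derivation:
Fragment 1: offset=11 data="lQVh" -> buffer=???????????lQVh
Fragment 2: offset=0 data="Jn" -> buffer=Jn?????????lQVh
Fragment 3: offset=5 data="bQAu" -> buffer=Jn???bQAu??lQVh
Fragment 4: offset=9 data="nD" -> buffer=Jn???bQAunDlQVh
Fragment 5: offset=0 data="VyhtN" -> buffer=VyhtNbQAunDlQVh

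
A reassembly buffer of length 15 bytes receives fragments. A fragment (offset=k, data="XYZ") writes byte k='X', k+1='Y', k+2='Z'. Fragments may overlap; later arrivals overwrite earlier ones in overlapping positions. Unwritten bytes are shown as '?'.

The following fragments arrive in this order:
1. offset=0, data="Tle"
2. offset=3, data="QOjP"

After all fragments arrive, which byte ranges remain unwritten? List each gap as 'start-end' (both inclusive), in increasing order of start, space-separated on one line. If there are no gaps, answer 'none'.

Fragment 1: offset=0 len=3
Fragment 2: offset=3 len=4
Gaps: 7-14

Answer: 7-14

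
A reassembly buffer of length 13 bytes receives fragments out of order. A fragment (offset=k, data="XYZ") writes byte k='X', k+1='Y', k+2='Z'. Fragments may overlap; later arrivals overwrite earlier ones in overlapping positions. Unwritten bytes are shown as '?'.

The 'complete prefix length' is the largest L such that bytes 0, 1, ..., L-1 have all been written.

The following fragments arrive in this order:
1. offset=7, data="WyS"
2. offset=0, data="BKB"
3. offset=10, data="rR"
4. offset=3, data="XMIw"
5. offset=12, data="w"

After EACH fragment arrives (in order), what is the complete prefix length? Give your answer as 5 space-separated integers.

Fragment 1: offset=7 data="WyS" -> buffer=???????WyS??? -> prefix_len=0
Fragment 2: offset=0 data="BKB" -> buffer=BKB????WyS??? -> prefix_len=3
Fragment 3: offset=10 data="rR" -> buffer=BKB????WySrR? -> prefix_len=3
Fragment 4: offset=3 data="XMIw" -> buffer=BKBXMIwWySrR? -> prefix_len=12
Fragment 5: offset=12 data="w" -> buffer=BKBXMIwWySrRw -> prefix_len=13

Answer: 0 3 3 12 13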